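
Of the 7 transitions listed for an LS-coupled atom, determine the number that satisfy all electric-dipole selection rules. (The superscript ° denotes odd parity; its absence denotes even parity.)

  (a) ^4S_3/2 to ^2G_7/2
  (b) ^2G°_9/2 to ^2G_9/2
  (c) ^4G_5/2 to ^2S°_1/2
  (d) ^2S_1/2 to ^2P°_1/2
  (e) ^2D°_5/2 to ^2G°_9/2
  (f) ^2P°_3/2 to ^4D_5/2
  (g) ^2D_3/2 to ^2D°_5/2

(a) forbidden (parity, ΔS, ΔL, ΔJ fail)
(b) allowed
(c) forbidden (ΔS, ΔL, ΔJ fail)
(d) allowed
(e) forbidden (parity, ΔL, ΔJ fail)
(f) forbidden (ΔS fails)
(g) allowed
Total allowed: 3 of 7.

3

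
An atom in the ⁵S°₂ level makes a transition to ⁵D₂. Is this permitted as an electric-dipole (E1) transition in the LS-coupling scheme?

Parity must change: odd → even — ✓.
ΔS = 0: S: 2 → 2 — ✓.
ΔL = 0, ±1 (not L=0↔0): L: 0 → 2, ΔL = +2 — ✗.
ΔJ = 0, ±1 (not J=0↔0): J: 2 → 2, ΔJ = +0 — ✓.
Rule(s) violated: ΔL.

forbidden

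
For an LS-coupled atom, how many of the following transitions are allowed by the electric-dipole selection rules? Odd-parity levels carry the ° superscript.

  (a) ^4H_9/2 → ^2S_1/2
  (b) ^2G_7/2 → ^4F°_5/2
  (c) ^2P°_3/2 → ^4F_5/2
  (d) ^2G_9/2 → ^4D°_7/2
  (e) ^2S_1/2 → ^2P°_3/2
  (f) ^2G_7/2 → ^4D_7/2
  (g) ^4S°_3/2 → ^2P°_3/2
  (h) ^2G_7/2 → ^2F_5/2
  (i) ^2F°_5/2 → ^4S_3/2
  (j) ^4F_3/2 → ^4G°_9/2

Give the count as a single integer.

(a) forbidden (parity, ΔS, ΔL, ΔJ fail)
(b) forbidden (ΔS fails)
(c) forbidden (ΔS, ΔL fail)
(d) forbidden (ΔS, ΔL fail)
(e) allowed
(f) forbidden (parity, ΔS, ΔL fail)
(g) forbidden (parity, ΔS fail)
(h) forbidden (parity fails)
(i) forbidden (ΔS, ΔL fail)
(j) forbidden (ΔJ fails)
Total allowed: 1 of 10.

1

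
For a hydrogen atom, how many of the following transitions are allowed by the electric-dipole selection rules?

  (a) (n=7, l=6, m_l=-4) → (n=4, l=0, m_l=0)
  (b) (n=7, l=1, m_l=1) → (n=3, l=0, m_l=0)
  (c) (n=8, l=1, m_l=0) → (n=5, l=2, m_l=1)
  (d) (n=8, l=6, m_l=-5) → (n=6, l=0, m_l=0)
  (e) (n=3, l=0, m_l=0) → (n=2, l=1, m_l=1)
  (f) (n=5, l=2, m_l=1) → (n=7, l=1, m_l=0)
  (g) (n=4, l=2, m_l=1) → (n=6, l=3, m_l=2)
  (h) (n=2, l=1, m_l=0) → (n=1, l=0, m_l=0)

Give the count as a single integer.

(a) forbidden — Δl = -6 (E1 requires Δl = ±1); Δm_l = +4 (E1 requires Δm_l = 0, ±1)
(b) allowed
(c) allowed
(d) forbidden — Δl = -6 (E1 requires Δl = ±1); Δm_l = +5 (E1 requires Δm_l = 0, ±1)
(e) allowed
(f) allowed
(g) allowed
(h) allowed
Total allowed: 6 of 8.

6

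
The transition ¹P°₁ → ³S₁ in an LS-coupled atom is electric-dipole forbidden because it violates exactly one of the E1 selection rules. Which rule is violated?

the ΔS = 0 rule

Parity must change: odd → even — ✓.
ΔS = 0: S: 0 → 1 — ✗.
ΔL = 0, ±1 (not L=0↔0): L: 1 → 0, ΔL = -1 — ✓.
ΔJ = 0, ±1 (not J=0↔0): J: 1 → 1, ΔJ = +0 — ✓.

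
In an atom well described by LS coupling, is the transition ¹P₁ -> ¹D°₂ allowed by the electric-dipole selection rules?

Parity must change: even → odd — satisfied.
ΔS = 0: S: 0 → 0 — satisfied.
ΔL = 0, ±1 (not L=0↔0): L: 1 → 2, ΔL = +1 — satisfied.
ΔJ = 0, ±1 (not J=0↔0): J: 1 → 2, ΔJ = +1 — satisfied.
All four E1 rules are satisfied.

allowed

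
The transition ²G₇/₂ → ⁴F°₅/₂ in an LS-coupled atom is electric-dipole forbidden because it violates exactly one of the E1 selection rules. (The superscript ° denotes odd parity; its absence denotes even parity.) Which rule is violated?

the ΔS = 0 rule

Parity must change: even → odd — ok.
ΔS = 0: S: 1/2 → 3/2 — fails.
ΔL = 0, ±1 (not L=0↔0): L: 4 → 3, ΔL = -1 — ok.
ΔJ = 0, ±1 (not J=0↔0): J: 7/2 → 5/2, ΔJ = -1 — ok.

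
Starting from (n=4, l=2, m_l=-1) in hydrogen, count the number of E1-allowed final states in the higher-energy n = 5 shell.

5

E1 requires Δl = ±1, so l_f ∈ {1, 3}; with 0 ≤ l_f ≤ n_f−1 = 4, the allowed l_f values are {1, 3}.
For l_f = 1: m_f ∈ {m_i−1, m_i, m_i+1} ∩ [−1, 1] = {-1, 0} → 2 states.
For l_f = 3: m_f ∈ {m_i−1, m_i, m_i+1} ∩ [−3, 3] = {-2, -1, 0} → 3 states.
Total: 5.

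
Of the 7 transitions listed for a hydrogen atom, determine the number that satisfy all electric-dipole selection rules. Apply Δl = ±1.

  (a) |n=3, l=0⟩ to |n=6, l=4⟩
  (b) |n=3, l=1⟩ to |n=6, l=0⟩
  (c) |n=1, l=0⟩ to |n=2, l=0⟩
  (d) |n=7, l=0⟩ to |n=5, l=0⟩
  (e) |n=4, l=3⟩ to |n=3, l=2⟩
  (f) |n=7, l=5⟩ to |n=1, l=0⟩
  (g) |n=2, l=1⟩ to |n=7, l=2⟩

(a) forbidden — Δl = +4 (E1 requires Δl = ±1)
(b) allowed
(c) forbidden — Δl = +0 (E1 requires Δl = ±1)
(d) forbidden — Δl = +0 (E1 requires Δl = ±1)
(e) allowed
(f) forbidden — Δl = -5 (E1 requires Δl = ±1)
(g) allowed
Total allowed: 3 of 7.

3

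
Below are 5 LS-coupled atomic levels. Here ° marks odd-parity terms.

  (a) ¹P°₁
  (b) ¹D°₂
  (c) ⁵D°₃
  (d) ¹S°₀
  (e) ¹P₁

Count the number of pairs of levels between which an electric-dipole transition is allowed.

(a)–(b): forbidden (parity).
(a)–(c): forbidden (parity, ΔS, ΔJ).
(a)–(d): forbidden (parity).
(a)–(e): allowed.
(b)–(c): forbidden (parity, ΔS).
(b)–(d): forbidden (parity, ΔL, ΔJ).
(b)–(e): allowed.
(c)–(d): forbidden (parity, ΔS, ΔL, ΔJ).
(c)–(e): forbidden (ΔS, ΔJ).
(d)–(e): allowed.
Allowed pairs: 3 of 10.

3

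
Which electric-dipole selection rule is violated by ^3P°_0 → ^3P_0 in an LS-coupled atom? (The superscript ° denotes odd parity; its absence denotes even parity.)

Reading off the term symbols: S 1→1, L 1→1, J 0→0, parity odd→even.
ΔS = 0: S: 1 → 1 — satisfied.
Parity must change: odd → even — satisfied.
ΔL = 0, ±1 (not L=0↔0): L: 1 → 1, ΔL = +0 — satisfied.
ΔJ = 0, ±1 (not J=0↔0): J: 0 → 0, ΔJ = +0 — violated.

the J=0 ↔ J=0 exclusion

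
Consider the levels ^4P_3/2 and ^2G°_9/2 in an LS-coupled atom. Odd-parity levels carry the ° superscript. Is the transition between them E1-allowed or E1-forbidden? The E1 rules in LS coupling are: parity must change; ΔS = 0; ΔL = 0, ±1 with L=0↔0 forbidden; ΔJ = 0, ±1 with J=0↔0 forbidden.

Reading off the term symbols: S 3/2→1/2, L 1→4, J 3/2→9/2, parity even→odd.
Parity must change: even → odd — ok.
ΔS = 0: S: 3/2 → 1/2 — fails.
ΔL = 0, ±1 (not L=0↔0): L: 1 → 4, ΔL = +3 — fails.
ΔJ = 0, ±1 (not J=0↔0): J: 3/2 → 9/2, ΔJ = +3 — fails.
Rule(s) violated: ΔS, ΔL, ΔJ.

forbidden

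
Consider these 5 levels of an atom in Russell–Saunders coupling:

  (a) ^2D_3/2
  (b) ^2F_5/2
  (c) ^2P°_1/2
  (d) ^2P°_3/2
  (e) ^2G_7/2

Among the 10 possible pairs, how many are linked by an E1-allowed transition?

(a)–(b): forbidden (parity).
(a)–(c): allowed.
(a)–(d): allowed.
(a)–(e): forbidden (parity, ΔL, ΔJ).
(b)–(c): forbidden (ΔL, ΔJ).
(b)–(d): forbidden (ΔL).
(b)–(e): forbidden (parity).
(c)–(d): forbidden (parity).
(c)–(e): forbidden (ΔL, ΔJ).
(d)–(e): forbidden (ΔL, ΔJ).
Allowed pairs: 2 of 10.

2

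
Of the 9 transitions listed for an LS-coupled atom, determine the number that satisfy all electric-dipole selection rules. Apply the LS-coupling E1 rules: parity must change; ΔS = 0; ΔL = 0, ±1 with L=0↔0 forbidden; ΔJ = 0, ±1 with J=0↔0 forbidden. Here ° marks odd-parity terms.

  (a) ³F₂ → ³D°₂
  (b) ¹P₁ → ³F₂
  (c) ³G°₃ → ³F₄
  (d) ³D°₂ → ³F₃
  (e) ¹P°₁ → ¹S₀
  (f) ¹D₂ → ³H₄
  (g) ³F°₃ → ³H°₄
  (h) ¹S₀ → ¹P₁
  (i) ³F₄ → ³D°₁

4

(a) allowed
(b) forbidden (parity, ΔS, ΔL fail)
(c) allowed
(d) allowed
(e) allowed
(f) forbidden (parity, ΔS, ΔL, ΔJ fail)
(g) forbidden (parity, ΔL fail)
(h) forbidden (parity fails)
(i) forbidden (ΔJ fails)
Total allowed: 4 of 9.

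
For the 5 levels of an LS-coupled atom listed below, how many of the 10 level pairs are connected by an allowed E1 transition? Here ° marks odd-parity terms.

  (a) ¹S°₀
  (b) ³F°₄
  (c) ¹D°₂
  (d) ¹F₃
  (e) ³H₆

1

(a)–(b): forbidden (parity, ΔS, ΔL, ΔJ).
(a)–(c): forbidden (parity, ΔL, ΔJ).
(a)–(d): forbidden (ΔL, ΔJ).
(a)–(e): forbidden (ΔS, ΔL, ΔJ).
(b)–(c): forbidden (parity, ΔS, ΔJ).
(b)–(d): forbidden (ΔS).
(b)–(e): forbidden (ΔL, ΔJ).
(c)–(d): allowed.
(c)–(e): forbidden (ΔS, ΔL, ΔJ).
(d)–(e): forbidden (parity, ΔS, ΔL, ΔJ).
Allowed pairs: 1 of 10.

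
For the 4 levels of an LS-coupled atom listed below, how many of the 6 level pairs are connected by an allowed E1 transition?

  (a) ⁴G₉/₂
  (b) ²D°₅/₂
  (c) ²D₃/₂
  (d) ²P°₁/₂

2

(a)–(b): forbidden (ΔS, ΔL, ΔJ).
(a)–(c): forbidden (parity, ΔS, ΔL, ΔJ).
(a)–(d): forbidden (ΔS, ΔL, ΔJ).
(b)–(c): allowed.
(b)–(d): forbidden (parity, ΔJ).
(c)–(d): allowed.
Allowed pairs: 2 of 6.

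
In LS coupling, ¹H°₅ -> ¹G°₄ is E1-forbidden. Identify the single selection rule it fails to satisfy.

Initial level: S=0, L=5, J=5, parity odd. Final level: S=0, L=4, J=4, parity odd.
ΔS = 0: S: 0 → 0 — ✓.
Parity must change: odd → odd — ✗.
ΔL = 0, ±1 (not L=0↔0): L: 5 → 4, ΔL = -1 — ✓.
ΔJ = 0, ±1 (not J=0↔0): J: 5 → 4, ΔJ = -1 — ✓.

parity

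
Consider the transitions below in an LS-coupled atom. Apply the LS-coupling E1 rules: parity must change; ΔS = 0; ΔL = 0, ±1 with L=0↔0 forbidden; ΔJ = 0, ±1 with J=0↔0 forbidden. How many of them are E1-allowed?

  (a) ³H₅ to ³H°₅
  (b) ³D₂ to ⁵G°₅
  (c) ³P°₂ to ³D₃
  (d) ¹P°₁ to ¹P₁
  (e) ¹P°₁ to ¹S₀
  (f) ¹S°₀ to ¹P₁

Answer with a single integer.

(a) allowed
(b) forbidden (ΔS, ΔL, ΔJ fail)
(c) allowed
(d) allowed
(e) allowed
(f) allowed
Total allowed: 5 of 6.

5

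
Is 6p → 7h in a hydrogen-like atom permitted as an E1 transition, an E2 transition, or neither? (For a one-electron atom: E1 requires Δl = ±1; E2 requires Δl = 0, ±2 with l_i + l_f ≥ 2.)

neither

Δl = 5 − 1 = +4; l_i + l_f = 6.
E1 (Δl = ±1): not satisfied.
E2 (Δl = 0,±2, l_i+l_f ≥ 2): not satisfied.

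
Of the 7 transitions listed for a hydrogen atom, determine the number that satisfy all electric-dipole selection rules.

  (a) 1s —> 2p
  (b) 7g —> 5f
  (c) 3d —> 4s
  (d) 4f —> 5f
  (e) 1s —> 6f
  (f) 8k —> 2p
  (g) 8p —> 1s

(a) allowed
(b) allowed
(c) forbidden — Δl = -2 (E1 requires Δl = ±1)
(d) forbidden — Δl = +0 (E1 requires Δl = ±1)
(e) forbidden — Δl = +3 (E1 requires Δl = ±1)
(f) forbidden — Δl = -6 (E1 requires Δl = ±1)
(g) allowed
Total allowed: 3 of 7.

3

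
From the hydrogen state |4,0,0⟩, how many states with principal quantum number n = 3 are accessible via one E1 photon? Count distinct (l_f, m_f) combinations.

3

E1 requires Δl = ±1, so l_f ∈ {-1, 1}; with 0 ≤ l_f ≤ n_f−1 = 2, the allowed l_f values are {1}.
For l_f = 1: m_f ∈ {m_i−1, m_i, m_i+1} ∩ [−1, 1] = {-1, 0, 1} → 3 states.
Total: 3.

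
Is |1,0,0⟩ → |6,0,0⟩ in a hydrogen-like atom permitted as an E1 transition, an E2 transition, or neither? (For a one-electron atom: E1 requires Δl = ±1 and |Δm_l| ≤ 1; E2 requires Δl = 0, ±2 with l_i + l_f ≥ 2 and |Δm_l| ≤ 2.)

neither

Δl = 0 − 0 = +0; l_i + l_f = 0.
Δm_l = +0.
E1 (Δl = ±1, |Δm_l| ≤ 1): not satisfied.
E2 (Δl = 0,±2, l_i+l_f ≥ 2, |Δm_l| ≤ 2): not satisfied.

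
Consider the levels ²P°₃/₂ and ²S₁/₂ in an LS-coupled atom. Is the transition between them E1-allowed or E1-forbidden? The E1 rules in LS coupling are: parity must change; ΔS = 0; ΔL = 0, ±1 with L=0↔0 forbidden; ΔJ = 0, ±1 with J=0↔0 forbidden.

allowed

Initial level: S=1/2, L=1, J=3/2, parity odd. Final level: S=1/2, L=0, J=1/2, parity even.
Parity must change: odd → even — ok.
ΔS = 0: S: 1/2 → 1/2 — ok.
ΔL = 0, ±1 (not L=0↔0): L: 1 → 0, ΔL = -1 — ok.
ΔJ = 0, ±1 (not J=0↔0): J: 3/2 → 1/2, ΔJ = -1 — ok.
All four E1 rules are satisfied.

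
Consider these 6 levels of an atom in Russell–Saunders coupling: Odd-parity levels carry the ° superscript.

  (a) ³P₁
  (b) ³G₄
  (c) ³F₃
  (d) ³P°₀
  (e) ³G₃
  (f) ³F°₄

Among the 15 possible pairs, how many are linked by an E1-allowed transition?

(a)–(b): forbidden (parity, ΔL, ΔJ).
(a)–(c): forbidden (parity, ΔL, ΔJ).
(a)–(d): allowed.
(a)–(e): forbidden (parity, ΔL, ΔJ).
(a)–(f): forbidden (ΔL, ΔJ).
(b)–(c): forbidden (parity).
(b)–(d): forbidden (ΔL, ΔJ).
(b)–(e): forbidden (parity).
(b)–(f): allowed.
(c)–(d): forbidden (ΔL, ΔJ).
(c)–(e): forbidden (parity).
(c)–(f): allowed.
(d)–(e): forbidden (ΔL, ΔJ).
(d)–(f): forbidden (parity, ΔL, ΔJ).
(e)–(f): allowed.
Allowed pairs: 4 of 15.

4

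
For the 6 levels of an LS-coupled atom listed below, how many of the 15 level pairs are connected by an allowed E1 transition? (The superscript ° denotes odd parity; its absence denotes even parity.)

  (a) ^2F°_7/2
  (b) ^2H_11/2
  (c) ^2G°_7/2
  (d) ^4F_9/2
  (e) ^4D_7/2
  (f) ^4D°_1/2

0

(a)–(b): forbidden (ΔL, ΔJ).
(a)–(c): forbidden (parity).
(a)–(d): forbidden (ΔS).
(a)–(e): forbidden (ΔS).
(a)–(f): forbidden (parity, ΔS, ΔJ).
(b)–(c): forbidden (ΔJ).
(b)–(d): forbidden (parity, ΔS, ΔL).
(b)–(e): forbidden (parity, ΔS, ΔL, ΔJ).
(b)–(f): forbidden (ΔS, ΔL, ΔJ).
(c)–(d): forbidden (ΔS).
(c)–(e): forbidden (ΔS, ΔL).
(c)–(f): forbidden (parity, ΔS, ΔL, ΔJ).
(d)–(e): forbidden (parity).
(d)–(f): forbidden (ΔJ).
(e)–(f): forbidden (ΔJ).
Allowed pairs: 0 of 15.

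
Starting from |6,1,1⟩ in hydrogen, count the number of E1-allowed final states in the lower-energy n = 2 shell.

E1 requires Δl = ±1, so l_f ∈ {0, 2}; with 0 ≤ l_f ≤ n_f−1 = 1, the allowed l_f values are {0}.
For l_f = 0: m_f ∈ {m_i−1, m_i, m_i+1} ∩ [−0, 0] = {0} → 1 state.
Total: 1.

1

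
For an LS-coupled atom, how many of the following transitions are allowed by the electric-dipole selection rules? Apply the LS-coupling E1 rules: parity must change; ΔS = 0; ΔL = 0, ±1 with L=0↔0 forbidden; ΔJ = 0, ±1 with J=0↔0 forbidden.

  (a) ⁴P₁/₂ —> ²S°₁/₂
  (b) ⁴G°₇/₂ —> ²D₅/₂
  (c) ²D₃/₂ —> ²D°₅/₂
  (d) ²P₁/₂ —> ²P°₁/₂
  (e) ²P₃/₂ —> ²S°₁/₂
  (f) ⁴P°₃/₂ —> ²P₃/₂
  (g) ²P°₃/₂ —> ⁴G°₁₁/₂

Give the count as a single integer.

3

(a) forbidden (ΔS fails)
(b) forbidden (ΔS, ΔL fail)
(c) allowed
(d) allowed
(e) allowed
(f) forbidden (ΔS fails)
(g) forbidden (parity, ΔS, ΔL, ΔJ fail)
Total allowed: 3 of 7.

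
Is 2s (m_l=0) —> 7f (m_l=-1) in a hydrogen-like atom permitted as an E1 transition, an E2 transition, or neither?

neither

Δl = 3 − 0 = +3; l_i + l_f = 3.
Δm_l = -1.
E1 (Δl = ±1, |Δm_l| ≤ 1): not satisfied.
E2 (Δl = 0,±2, l_i+l_f ≥ 2, |Δm_l| ≤ 2): not satisfied.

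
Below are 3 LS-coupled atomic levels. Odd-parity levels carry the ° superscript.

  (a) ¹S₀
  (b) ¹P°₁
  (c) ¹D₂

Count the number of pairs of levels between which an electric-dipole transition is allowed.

2

(a)–(b): allowed.
(a)–(c): forbidden (parity, ΔL, ΔJ).
(b)–(c): allowed.
Allowed pairs: 2 of 3.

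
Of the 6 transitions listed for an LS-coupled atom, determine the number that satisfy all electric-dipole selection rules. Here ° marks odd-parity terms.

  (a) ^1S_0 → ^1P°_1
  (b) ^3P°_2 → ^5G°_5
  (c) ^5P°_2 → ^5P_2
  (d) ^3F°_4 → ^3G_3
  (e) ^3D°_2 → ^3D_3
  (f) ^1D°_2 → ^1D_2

5

(a) allowed
(b) forbidden (parity, ΔS, ΔL, ΔJ fail)
(c) allowed
(d) allowed
(e) allowed
(f) allowed
Total allowed: 5 of 6.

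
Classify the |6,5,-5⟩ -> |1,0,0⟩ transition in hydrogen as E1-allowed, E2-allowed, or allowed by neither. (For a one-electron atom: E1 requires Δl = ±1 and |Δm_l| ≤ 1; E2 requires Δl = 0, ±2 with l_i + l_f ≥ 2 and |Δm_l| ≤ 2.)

Δl = 0 − 5 = -5; l_i + l_f = 5.
Δm_l = +5.
E1 (Δl = ±1, |Δm_l| ≤ 1): not satisfied.
E2 (Δl = 0,±2, l_i+l_f ≥ 2, |Δm_l| ≤ 2): not satisfied.

neither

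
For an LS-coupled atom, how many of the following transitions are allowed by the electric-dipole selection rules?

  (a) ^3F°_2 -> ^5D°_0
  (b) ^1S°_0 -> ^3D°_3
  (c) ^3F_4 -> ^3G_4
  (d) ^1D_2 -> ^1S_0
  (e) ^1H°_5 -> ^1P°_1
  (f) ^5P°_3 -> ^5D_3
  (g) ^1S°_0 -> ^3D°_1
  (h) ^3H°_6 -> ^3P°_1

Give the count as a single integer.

1

(a) forbidden (parity, ΔS, ΔJ fail)
(b) forbidden (parity, ΔS, ΔL, ΔJ fail)
(c) forbidden (parity fails)
(d) forbidden (parity, ΔL, ΔJ fail)
(e) forbidden (parity, ΔL, ΔJ fail)
(f) allowed
(g) forbidden (parity, ΔS, ΔL fail)
(h) forbidden (parity, ΔL, ΔJ fail)
Total allowed: 1 of 8.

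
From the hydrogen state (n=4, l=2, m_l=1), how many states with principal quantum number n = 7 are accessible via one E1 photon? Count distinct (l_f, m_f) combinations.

E1 requires Δl = ±1, so l_f ∈ {1, 3}; with 0 ≤ l_f ≤ n_f−1 = 6, the allowed l_f values are {1, 3}.
For l_f = 1: m_f ∈ {m_i−1, m_i, m_i+1} ∩ [−1, 1] = {0, 1} → 2 states.
For l_f = 3: m_f ∈ {m_i−1, m_i, m_i+1} ∩ [−3, 3] = {0, 1, 2} → 3 states.
Total: 5.

5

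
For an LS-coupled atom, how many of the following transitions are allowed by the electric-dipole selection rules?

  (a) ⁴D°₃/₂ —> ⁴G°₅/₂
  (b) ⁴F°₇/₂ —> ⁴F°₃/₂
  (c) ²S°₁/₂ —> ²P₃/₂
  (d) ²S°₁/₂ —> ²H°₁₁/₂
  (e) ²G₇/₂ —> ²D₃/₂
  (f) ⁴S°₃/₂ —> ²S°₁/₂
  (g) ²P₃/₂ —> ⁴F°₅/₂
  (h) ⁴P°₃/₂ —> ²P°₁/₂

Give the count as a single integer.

1

(a) forbidden (parity, ΔL fail)
(b) forbidden (parity, ΔJ fail)
(c) allowed
(d) forbidden (parity, ΔL, ΔJ fail)
(e) forbidden (parity, ΔL, ΔJ fail)
(f) forbidden (parity, ΔS, ΔL fail)
(g) forbidden (ΔS, ΔL fail)
(h) forbidden (parity, ΔS fail)
Total allowed: 1 of 8.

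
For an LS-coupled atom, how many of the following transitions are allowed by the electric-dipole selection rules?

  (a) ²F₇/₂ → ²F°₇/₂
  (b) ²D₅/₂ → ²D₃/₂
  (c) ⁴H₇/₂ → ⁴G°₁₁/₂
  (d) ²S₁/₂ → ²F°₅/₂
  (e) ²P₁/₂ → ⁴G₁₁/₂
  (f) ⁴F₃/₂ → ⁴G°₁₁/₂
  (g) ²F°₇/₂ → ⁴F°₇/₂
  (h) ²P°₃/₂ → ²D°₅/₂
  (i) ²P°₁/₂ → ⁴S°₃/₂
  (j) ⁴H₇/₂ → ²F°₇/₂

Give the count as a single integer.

1

(a) allowed
(b) forbidden (parity fails)
(c) forbidden (ΔJ fails)
(d) forbidden (ΔL, ΔJ fail)
(e) forbidden (parity, ΔS, ΔL, ΔJ fail)
(f) forbidden (ΔJ fails)
(g) forbidden (parity, ΔS fail)
(h) forbidden (parity fails)
(i) forbidden (parity, ΔS fail)
(j) forbidden (ΔS, ΔL fail)
Total allowed: 1 of 10.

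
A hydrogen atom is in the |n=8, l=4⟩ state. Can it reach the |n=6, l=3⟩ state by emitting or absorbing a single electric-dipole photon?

allowed

Δl = 3 − 4 = -1; the E1 rule Δl = ±1 is passes.
All E1 selection rules are satisfied.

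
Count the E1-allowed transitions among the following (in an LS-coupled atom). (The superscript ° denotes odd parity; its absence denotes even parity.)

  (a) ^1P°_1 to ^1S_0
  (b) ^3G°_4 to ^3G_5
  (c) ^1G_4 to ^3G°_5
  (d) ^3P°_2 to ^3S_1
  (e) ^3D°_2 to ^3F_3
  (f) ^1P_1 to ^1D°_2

5

(a) allowed
(b) allowed
(c) forbidden (ΔS fails)
(d) allowed
(e) allowed
(f) allowed
Total allowed: 5 of 6.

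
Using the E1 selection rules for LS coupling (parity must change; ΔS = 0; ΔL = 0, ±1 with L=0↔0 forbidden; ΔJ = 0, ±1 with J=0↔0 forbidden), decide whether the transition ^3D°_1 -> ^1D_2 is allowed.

forbidden

ΔJ = 0, ±1 (not J=0↔0): J: 1 → 2, ΔJ = +1 — satisfied.
ΔL = 0, ±1 (not L=0↔0): L: 2 → 2, ΔL = +0 — satisfied.
Parity must change: odd → even — satisfied.
ΔS = 0: S: 1 → 0 — violated.
Rule(s) violated: ΔS.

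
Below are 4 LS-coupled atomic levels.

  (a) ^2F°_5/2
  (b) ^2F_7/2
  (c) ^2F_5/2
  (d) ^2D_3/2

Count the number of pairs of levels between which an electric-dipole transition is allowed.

(a)–(b): allowed.
(a)–(c): allowed.
(a)–(d): allowed.
(b)–(c): forbidden (parity).
(b)–(d): forbidden (parity, ΔJ).
(c)–(d): forbidden (parity).
Allowed pairs: 3 of 6.

3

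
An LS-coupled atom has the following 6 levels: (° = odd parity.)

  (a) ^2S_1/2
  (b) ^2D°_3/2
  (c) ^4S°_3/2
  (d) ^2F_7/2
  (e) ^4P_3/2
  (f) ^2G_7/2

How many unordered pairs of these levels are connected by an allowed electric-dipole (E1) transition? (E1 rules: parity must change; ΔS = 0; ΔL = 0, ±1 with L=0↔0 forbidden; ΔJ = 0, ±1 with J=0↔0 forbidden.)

1

(a)–(b): forbidden (ΔL).
(a)–(c): forbidden (ΔS, ΔL).
(a)–(d): forbidden (parity, ΔL, ΔJ).
(a)–(e): forbidden (parity, ΔS).
(a)–(f): forbidden (parity, ΔL, ΔJ).
(b)–(c): forbidden (parity, ΔS, ΔL).
(b)–(d): forbidden (ΔJ).
(b)–(e): forbidden (ΔS).
(b)–(f): forbidden (ΔL, ΔJ).
(c)–(d): forbidden (ΔS, ΔL, ΔJ).
(c)–(e): allowed.
(c)–(f): forbidden (ΔS, ΔL, ΔJ).
(d)–(e): forbidden (parity, ΔS, ΔL, ΔJ).
(d)–(f): forbidden (parity).
(e)–(f): forbidden (parity, ΔS, ΔL, ΔJ).
Allowed pairs: 1 of 15.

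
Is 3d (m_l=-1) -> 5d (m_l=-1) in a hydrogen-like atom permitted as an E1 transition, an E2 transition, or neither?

E2

Δl = 2 − 2 = +0; l_i + l_f = 4.
Δm_l = +0.
E1 (Δl = ±1, |Δm_l| ≤ 1): not satisfied.
E2 (Δl = 0,±2, l_i+l_f ≥ 2, |Δm_l| ≤ 2): satisfied.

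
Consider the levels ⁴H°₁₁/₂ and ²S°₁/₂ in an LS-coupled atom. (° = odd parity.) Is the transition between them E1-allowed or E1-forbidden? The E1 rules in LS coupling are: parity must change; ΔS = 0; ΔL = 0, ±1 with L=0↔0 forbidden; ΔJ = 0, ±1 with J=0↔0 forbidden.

forbidden

Reading off the term symbols: S 3/2→1/2, L 5→0, J 11/2→1/2, parity odd→odd.
Parity must change: odd → odd — fails.
ΔS = 0: S: 3/2 → 1/2 — fails.
ΔL = 0, ±1 (not L=0↔0): L: 5 → 0, ΔL = -5 — fails.
ΔJ = 0, ±1 (not J=0↔0): J: 11/2 → 1/2, ΔJ = -5 — fails.
Rule(s) violated: parity, ΔS, ΔL, ΔJ.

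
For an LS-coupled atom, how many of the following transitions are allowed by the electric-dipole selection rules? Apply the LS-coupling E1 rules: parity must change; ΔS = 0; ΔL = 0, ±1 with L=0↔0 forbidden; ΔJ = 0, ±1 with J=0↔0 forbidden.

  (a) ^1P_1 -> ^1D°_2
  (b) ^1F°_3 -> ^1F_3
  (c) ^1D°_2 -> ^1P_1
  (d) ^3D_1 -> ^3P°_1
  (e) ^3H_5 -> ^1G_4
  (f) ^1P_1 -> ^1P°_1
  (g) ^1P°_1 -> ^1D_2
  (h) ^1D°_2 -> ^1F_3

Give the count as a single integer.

(a) allowed
(b) allowed
(c) allowed
(d) allowed
(e) forbidden (parity, ΔS fail)
(f) allowed
(g) allowed
(h) allowed
Total allowed: 7 of 8.

7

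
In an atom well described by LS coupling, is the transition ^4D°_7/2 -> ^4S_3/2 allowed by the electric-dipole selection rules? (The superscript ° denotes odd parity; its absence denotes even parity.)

Initial level: S=3/2, L=2, J=7/2, parity odd. Final level: S=3/2, L=0, J=3/2, parity even.
Parity must change: odd → even — passes.
ΔS = 0: S: 3/2 → 3/2 — passes.
ΔL = 0, ±1 (not L=0↔0): L: 2 → 0, ΔL = -2 — fails.
ΔJ = 0, ±1 (not J=0↔0): J: 7/2 → 3/2, ΔJ = -2 — fails.
Rule(s) violated: ΔL, ΔJ.

forbidden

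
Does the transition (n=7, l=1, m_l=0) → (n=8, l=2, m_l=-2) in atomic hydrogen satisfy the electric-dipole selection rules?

Initial l = 1, final l = 2, so Δl = +1. E1 requires Δl = ±1: ok.
Δm_l = -2 − (0) = -2. E1 requires Δm_l = 0, ±1: fails.
The transition is electric-dipole forbidden.

forbidden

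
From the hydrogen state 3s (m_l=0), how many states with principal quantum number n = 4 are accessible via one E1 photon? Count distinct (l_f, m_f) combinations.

E1 requires Δl = ±1, so l_f ∈ {-1, 1}; with 0 ≤ l_f ≤ n_f−1 = 3, the allowed l_f values are {1}.
For l_f = 1: m_f ∈ {m_i−1, m_i, m_i+1} ∩ [−1, 1] = {-1, 0, 1} → 3 states.
Total: 3.

3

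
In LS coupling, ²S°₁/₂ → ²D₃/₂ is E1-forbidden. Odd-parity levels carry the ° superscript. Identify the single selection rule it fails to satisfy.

the ΔL = 0, ±1 rule

ΔS = 0: S: 1/2 → 1/2 — satisfied.
Parity must change: odd → even — satisfied.
ΔL = 0, ±1 (not L=0↔0): L: 0 → 2, ΔL = +2 — violated.
ΔJ = 0, ±1 (not J=0↔0): J: 1/2 → 3/2, ΔJ = +1 — satisfied.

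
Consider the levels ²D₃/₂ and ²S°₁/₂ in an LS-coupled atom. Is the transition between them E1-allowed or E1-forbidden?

forbidden

Parity must change: even → odd — satisfied.
ΔS = 0: S: 1/2 → 1/2 — satisfied.
ΔL = 0, ±1 (not L=0↔0): L: 2 → 0, ΔL = -2 — violated.
ΔJ = 0, ±1 (not J=0↔0): J: 3/2 → 1/2, ΔJ = -1 — satisfied.
Rule(s) violated: ΔL.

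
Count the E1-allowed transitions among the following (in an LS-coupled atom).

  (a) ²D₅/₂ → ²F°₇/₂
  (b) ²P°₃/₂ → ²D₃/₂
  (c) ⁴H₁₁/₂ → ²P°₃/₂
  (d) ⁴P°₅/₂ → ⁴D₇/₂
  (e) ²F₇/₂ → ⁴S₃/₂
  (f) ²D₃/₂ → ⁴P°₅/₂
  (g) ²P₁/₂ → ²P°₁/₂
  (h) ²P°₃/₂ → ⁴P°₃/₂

(a) allowed
(b) allowed
(c) forbidden (ΔS, ΔL, ΔJ fail)
(d) allowed
(e) forbidden (parity, ΔS, ΔL, ΔJ fail)
(f) forbidden (ΔS fails)
(g) allowed
(h) forbidden (parity, ΔS fail)
Total allowed: 4 of 8.

4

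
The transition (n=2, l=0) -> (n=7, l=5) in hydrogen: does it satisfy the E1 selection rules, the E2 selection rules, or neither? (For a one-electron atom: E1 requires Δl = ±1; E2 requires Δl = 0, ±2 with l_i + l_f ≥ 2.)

Δl = 5 − 0 = +5; l_i + l_f = 5.
E1 (Δl = ±1): not satisfied.
E2 (Δl = 0,±2, l_i+l_f ≥ 2): not satisfied.

neither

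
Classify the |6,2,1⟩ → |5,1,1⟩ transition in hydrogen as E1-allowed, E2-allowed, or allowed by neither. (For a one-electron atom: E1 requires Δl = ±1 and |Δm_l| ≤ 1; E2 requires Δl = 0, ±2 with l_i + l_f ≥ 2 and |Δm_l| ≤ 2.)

E1

Δl = 1 − 2 = -1; l_i + l_f = 3.
Δm_l = +0.
E1 (Δl = ±1, |Δm_l| ≤ 1): satisfied.
E2 (Δl = 0,±2, l_i+l_f ≥ 2, |Δm_l| ≤ 2): not satisfied.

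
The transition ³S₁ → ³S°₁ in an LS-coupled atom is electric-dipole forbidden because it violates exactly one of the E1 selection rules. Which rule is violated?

the L=0 ↔ L=0 exclusion

Initial level: S=1, L=0, J=1, parity even. Final level: S=1, L=0, J=1, parity odd.
ΔJ = 0, ±1 (not J=0↔0): J: 1 → 1, ΔJ = +0 — passes.
ΔL = 0, ±1 (not L=0↔0): L: 0 → 0, ΔL = +0 — fails.
Parity must change: even → odd — passes.
ΔS = 0: S: 1 → 1 — passes.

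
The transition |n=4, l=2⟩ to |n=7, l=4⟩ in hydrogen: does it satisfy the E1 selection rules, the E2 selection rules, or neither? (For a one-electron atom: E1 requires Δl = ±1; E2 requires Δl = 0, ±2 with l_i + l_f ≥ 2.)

E2

Δl = 4 − 2 = +2; l_i + l_f = 6.
E1 (Δl = ±1): not satisfied.
E2 (Δl = 0,±2, l_i+l_f ≥ 2): satisfied.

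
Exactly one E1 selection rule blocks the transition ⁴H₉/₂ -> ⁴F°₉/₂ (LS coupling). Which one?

the ΔL = 0, ±1 rule

Reading off the term symbols: S 3/2→3/2, L 5→3, J 9/2→9/2, parity even→odd.
Parity must change: even → odd — passes.
ΔS = 0: S: 3/2 → 3/2 — passes.
ΔL = 0, ±1 (not L=0↔0): L: 5 → 3, ΔL = -2 — fails.
ΔJ = 0, ±1 (not J=0↔0): J: 9/2 → 9/2, ΔJ = +0 — passes.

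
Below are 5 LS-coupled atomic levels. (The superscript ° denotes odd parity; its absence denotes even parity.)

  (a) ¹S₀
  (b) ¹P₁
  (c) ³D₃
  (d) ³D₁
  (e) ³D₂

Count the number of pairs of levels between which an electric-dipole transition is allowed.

0

(a)–(b): forbidden (parity).
(a)–(c): forbidden (parity, ΔS, ΔL, ΔJ).
(a)–(d): forbidden (parity, ΔS, ΔL).
(a)–(e): forbidden (parity, ΔS, ΔL, ΔJ).
(b)–(c): forbidden (parity, ΔS, ΔJ).
(b)–(d): forbidden (parity, ΔS).
(b)–(e): forbidden (parity, ΔS).
(c)–(d): forbidden (parity, ΔJ).
(c)–(e): forbidden (parity).
(d)–(e): forbidden (parity).
Allowed pairs: 0 of 10.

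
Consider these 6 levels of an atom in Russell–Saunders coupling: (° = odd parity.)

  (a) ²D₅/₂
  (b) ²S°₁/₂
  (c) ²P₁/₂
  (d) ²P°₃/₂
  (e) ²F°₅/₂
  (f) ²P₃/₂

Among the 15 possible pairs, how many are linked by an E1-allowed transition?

(a)–(b): forbidden (ΔL, ΔJ).
(a)–(c): forbidden (parity, ΔJ).
(a)–(d): allowed.
(a)–(e): allowed.
(a)–(f): forbidden (parity).
(b)–(c): allowed.
(b)–(d): forbidden (parity).
(b)–(e): forbidden (parity, ΔL, ΔJ).
(b)–(f): allowed.
(c)–(d): allowed.
(c)–(e): forbidden (ΔL, ΔJ).
(c)–(f): forbidden (parity).
(d)–(e): forbidden (parity, ΔL).
(d)–(f): allowed.
(e)–(f): forbidden (ΔL).
Allowed pairs: 6 of 15.

6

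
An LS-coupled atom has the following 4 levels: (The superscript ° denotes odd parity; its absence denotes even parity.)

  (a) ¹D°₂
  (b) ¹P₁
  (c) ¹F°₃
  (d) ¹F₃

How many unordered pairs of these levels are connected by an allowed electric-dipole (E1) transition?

(a)–(b): allowed.
(a)–(c): forbidden (parity).
(a)–(d): allowed.
(b)–(c): forbidden (ΔL, ΔJ).
(b)–(d): forbidden (parity, ΔL, ΔJ).
(c)–(d): allowed.
Allowed pairs: 3 of 6.

3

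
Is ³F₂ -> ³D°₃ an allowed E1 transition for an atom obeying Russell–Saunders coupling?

Parity must change: even → odd — passes.
ΔS = 0: S: 1 → 1 — passes.
ΔL = 0, ±1 (not L=0↔0): L: 3 → 2, ΔL = -1 — passes.
ΔJ = 0, ±1 (not J=0↔0): J: 2 → 3, ΔJ = +1 — passes.
All four E1 rules are satisfied.

allowed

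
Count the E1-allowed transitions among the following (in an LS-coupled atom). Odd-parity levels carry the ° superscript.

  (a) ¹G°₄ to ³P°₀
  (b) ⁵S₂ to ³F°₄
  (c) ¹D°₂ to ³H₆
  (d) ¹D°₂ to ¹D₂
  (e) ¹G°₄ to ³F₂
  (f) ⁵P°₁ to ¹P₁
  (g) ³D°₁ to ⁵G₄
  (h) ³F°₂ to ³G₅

(a) forbidden (parity, ΔS, ΔL, ΔJ fail)
(b) forbidden (ΔS, ΔL, ΔJ fail)
(c) forbidden (ΔS, ΔL, ΔJ fail)
(d) allowed
(e) forbidden (ΔS, ΔJ fail)
(f) forbidden (ΔS fails)
(g) forbidden (ΔS, ΔL, ΔJ fail)
(h) forbidden (ΔJ fails)
Total allowed: 1 of 8.

1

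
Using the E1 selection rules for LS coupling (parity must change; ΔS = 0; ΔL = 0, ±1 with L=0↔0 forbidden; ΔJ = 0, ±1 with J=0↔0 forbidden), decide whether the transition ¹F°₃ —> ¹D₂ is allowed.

Reading off the term symbols: S 0→0, L 3→2, J 3→2, parity odd→even.
Parity must change: odd → even — ✓.
ΔS = 0: S: 0 → 0 — ✓.
ΔL = 0, ±1 (not L=0↔0): L: 3 → 2, ΔL = -1 — ✓.
ΔJ = 0, ±1 (not J=0↔0): J: 3 → 2, ΔJ = -1 — ✓.
All four E1 rules are satisfied.

allowed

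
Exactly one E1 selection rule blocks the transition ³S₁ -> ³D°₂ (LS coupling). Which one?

the ΔL = 0, ±1 rule

Reading off the term symbols: S 1→1, L 0→2, J 1→2, parity even→odd.
ΔL = 0, ±1 (not L=0↔0): L: 0 → 2, ΔL = +2 — ✗.
Parity must change: even → odd — ✓.
ΔS = 0: S: 1 → 1 — ✓.
ΔJ = 0, ±1 (not J=0↔0): J: 1 → 2, ΔJ = +1 — ✓.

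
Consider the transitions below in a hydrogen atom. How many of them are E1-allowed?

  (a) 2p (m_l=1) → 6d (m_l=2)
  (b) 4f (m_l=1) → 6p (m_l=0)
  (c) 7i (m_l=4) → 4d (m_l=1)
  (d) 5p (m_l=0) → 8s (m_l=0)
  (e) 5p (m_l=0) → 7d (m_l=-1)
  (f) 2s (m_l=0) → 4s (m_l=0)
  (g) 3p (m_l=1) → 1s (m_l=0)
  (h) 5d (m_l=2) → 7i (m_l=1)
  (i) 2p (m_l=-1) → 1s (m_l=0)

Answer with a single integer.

(a) allowed
(b) forbidden — Δl = -2 (E1 requires Δl = ±1)
(c) forbidden — Δl = -4 (E1 requires Δl = ±1); Δm_l = -3 (E1 requires Δm_l = 0, ±1)
(d) allowed
(e) allowed
(f) forbidden — Δl = +0 (E1 requires Δl = ±1)
(g) allowed
(h) forbidden — Δl = +4 (E1 requires Δl = ±1)
(i) allowed
Total allowed: 5 of 9.

5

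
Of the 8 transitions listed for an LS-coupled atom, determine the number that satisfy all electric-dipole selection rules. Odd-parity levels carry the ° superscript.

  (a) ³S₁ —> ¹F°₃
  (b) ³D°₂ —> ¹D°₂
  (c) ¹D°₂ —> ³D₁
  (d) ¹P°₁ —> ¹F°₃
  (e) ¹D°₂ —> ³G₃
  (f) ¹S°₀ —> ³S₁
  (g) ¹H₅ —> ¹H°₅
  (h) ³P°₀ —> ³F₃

1

(a) forbidden (ΔS, ΔL, ΔJ fail)
(b) forbidden (parity, ΔS fail)
(c) forbidden (ΔS fails)
(d) forbidden (parity, ΔL, ΔJ fail)
(e) forbidden (ΔS, ΔL fail)
(f) forbidden (ΔS, ΔL fail)
(g) allowed
(h) forbidden (ΔL, ΔJ fail)
Total allowed: 1 of 8.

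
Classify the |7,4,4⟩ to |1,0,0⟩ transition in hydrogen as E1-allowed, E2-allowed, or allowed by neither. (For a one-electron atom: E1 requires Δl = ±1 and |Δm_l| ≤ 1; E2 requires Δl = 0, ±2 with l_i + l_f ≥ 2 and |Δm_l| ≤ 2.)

Δl = 0 − 4 = -4; l_i + l_f = 4.
Δm_l = -4.
E1 (Δl = ±1, |Δm_l| ≤ 1): not satisfied.
E2 (Δl = 0,±2, l_i+l_f ≥ 2, |Δm_l| ≤ 2): not satisfied.

neither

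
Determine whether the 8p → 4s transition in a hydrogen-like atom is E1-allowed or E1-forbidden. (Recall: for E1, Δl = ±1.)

Initial l = 1, final l = 0, so Δl = -1. E1 requires Δl = ±1: satisfied.
All E1 selection rules are satisfied.

allowed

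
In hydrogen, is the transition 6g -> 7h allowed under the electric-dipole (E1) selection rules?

Δl = 5 − 4 = +1; the E1 rule Δl = ±1 is passes.
All E1 selection rules are satisfied.

allowed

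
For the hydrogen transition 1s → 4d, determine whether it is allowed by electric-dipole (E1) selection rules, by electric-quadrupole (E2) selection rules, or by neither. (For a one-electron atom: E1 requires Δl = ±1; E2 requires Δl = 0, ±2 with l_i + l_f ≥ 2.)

E2

Δl = 2 − 0 = +2; l_i + l_f = 2.
E1 (Δl = ±1): not satisfied.
E2 (Δl = 0,±2, l_i+l_f ≥ 2): satisfied.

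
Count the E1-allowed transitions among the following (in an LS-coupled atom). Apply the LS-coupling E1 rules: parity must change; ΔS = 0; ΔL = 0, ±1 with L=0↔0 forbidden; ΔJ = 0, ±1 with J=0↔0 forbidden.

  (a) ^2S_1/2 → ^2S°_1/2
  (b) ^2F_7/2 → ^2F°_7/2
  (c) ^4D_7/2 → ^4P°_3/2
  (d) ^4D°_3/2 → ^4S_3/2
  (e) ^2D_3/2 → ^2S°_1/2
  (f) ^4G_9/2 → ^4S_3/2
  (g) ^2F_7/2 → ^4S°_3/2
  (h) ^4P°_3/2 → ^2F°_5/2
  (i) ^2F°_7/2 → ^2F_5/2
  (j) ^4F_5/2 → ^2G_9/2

2

(a) forbidden (ΔL fails)
(b) allowed
(c) forbidden (ΔJ fails)
(d) forbidden (ΔL fails)
(e) forbidden (ΔL fails)
(f) forbidden (parity, ΔL, ΔJ fail)
(g) forbidden (ΔS, ΔL, ΔJ fail)
(h) forbidden (parity, ΔS, ΔL fail)
(i) allowed
(j) forbidden (parity, ΔS, ΔJ fail)
Total allowed: 2 of 10.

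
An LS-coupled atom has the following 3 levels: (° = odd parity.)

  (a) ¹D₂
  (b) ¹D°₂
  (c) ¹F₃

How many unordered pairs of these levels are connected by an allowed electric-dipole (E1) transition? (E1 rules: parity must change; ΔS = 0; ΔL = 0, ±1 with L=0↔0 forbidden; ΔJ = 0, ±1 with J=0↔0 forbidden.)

2

(a)–(b): allowed.
(a)–(c): forbidden (parity).
(b)–(c): allowed.
Allowed pairs: 2 of 3.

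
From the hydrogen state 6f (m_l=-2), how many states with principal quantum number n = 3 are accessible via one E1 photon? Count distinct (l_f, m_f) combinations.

2

E1 requires Δl = ±1, so l_f ∈ {2, 4}; with 0 ≤ l_f ≤ n_f−1 = 2, the allowed l_f values are {2}.
For l_f = 2: m_f ∈ {m_i−1, m_i, m_i+1} ∩ [−2, 2] = {-2, -1} → 2 states.
Total: 2.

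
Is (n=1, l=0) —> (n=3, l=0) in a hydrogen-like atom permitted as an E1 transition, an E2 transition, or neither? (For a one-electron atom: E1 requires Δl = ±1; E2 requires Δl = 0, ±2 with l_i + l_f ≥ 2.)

Δl = 0 − 0 = +0; l_i + l_f = 0.
E1 (Δl = ±1): not satisfied.
E2 (Δl = 0,±2, l_i+l_f ≥ 2): not satisfied.

neither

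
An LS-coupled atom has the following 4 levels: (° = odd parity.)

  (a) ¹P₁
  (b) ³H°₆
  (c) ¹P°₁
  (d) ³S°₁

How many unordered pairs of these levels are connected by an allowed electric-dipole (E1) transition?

(a)–(b): forbidden (ΔS, ΔL, ΔJ).
(a)–(c): allowed.
(a)–(d): forbidden (ΔS).
(b)–(c): forbidden (parity, ΔS, ΔL, ΔJ).
(b)–(d): forbidden (parity, ΔL, ΔJ).
(c)–(d): forbidden (parity, ΔS).
Allowed pairs: 1 of 6.

1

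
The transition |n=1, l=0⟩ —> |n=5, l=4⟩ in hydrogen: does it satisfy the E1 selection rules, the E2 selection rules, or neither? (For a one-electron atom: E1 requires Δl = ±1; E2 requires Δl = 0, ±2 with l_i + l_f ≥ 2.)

Δl = 4 − 0 = +4; l_i + l_f = 4.
E1 (Δl = ±1): not satisfied.
E2 (Δl = 0,±2, l_i+l_f ≥ 2): not satisfied.

neither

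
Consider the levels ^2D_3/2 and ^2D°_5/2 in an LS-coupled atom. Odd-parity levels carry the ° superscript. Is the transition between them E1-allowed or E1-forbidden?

allowed

Initial level: S=1/2, L=2, J=3/2, parity even. Final level: S=1/2, L=2, J=5/2, parity odd.
Parity must change: even → odd — passes.
ΔS = 0: S: 1/2 → 1/2 — passes.
ΔL = 0, ±1 (not L=0↔0): L: 2 → 2, ΔL = +0 — passes.
ΔJ = 0, ±1 (not J=0↔0): J: 3/2 → 5/2, ΔJ = +1 — passes.
All four E1 rules are satisfied.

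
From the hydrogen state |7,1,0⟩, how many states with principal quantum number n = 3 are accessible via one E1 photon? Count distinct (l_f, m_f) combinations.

4

E1 requires Δl = ±1, so l_f ∈ {0, 2}; with 0 ≤ l_f ≤ n_f−1 = 2, the allowed l_f values are {0, 2}.
For l_f = 0: m_f ∈ {m_i−1, m_i, m_i+1} ∩ [−0, 0] = {0} → 1 state.
For l_f = 2: m_f ∈ {m_i−1, m_i, m_i+1} ∩ [−2, 2] = {-1, 0, 1} → 3 states.
Total: 4.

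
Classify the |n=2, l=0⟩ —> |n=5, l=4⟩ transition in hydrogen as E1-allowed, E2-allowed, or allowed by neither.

Δl = 4 − 0 = +4; l_i + l_f = 4.
E1 (Δl = ±1): not satisfied.
E2 (Δl = 0,±2, l_i+l_f ≥ 2): not satisfied.

neither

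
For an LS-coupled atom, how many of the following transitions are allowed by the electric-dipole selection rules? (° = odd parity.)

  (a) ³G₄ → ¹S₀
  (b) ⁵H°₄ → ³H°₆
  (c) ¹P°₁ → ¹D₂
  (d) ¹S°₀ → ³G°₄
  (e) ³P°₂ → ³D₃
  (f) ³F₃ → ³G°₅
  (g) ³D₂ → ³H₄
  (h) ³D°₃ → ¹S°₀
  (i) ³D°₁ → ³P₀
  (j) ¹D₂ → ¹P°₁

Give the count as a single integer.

(a) forbidden (parity, ΔS, ΔL, ΔJ fail)
(b) forbidden (parity, ΔS, ΔJ fail)
(c) allowed
(d) forbidden (parity, ΔS, ΔL, ΔJ fail)
(e) allowed
(f) forbidden (ΔJ fails)
(g) forbidden (parity, ΔL, ΔJ fail)
(h) forbidden (parity, ΔS, ΔL, ΔJ fail)
(i) allowed
(j) allowed
Total allowed: 4 of 10.

4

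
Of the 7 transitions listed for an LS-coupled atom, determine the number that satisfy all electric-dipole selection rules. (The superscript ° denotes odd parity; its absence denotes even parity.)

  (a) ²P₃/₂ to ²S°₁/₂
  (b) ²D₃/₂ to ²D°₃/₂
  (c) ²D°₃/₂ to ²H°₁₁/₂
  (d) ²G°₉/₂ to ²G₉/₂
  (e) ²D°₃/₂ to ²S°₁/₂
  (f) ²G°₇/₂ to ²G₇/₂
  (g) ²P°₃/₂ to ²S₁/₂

(a) allowed
(b) allowed
(c) forbidden (parity, ΔL, ΔJ fail)
(d) allowed
(e) forbidden (parity, ΔL fail)
(f) allowed
(g) allowed
Total allowed: 5 of 7.

5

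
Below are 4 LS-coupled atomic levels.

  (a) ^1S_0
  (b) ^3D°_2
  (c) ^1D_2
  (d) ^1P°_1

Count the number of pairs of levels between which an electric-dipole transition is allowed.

2

(a)–(b): forbidden (ΔS, ΔL, ΔJ).
(a)–(c): forbidden (parity, ΔL, ΔJ).
(a)–(d): allowed.
(b)–(c): forbidden (ΔS).
(b)–(d): forbidden (parity, ΔS).
(c)–(d): allowed.
Allowed pairs: 2 of 6.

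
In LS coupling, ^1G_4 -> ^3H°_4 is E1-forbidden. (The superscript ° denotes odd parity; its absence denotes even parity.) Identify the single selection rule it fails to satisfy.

the ΔS = 0 rule

Parity must change: even → odd — satisfied.
ΔS = 0: S: 0 → 1 — violated.
ΔL = 0, ±1 (not L=0↔0): L: 4 → 5, ΔL = +1 — satisfied.
ΔJ = 0, ±1 (not J=0↔0): J: 4 → 4, ΔJ = +0 — satisfied.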